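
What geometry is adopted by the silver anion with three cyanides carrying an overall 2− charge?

Each cyanide is −1; balancing the −2 overall charge requires Ag(I).
Group 11 minus oxidation state 1 gives a d¹⁰ configuration.
Coordination number: 3.
Three ligands around a d¹⁰ centre minimise repulsion in a trigonal-planar arrangement.

trigonal planar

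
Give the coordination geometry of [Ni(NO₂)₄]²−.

Ligand charges: each nitro (N-bound nitrite) is −1. With an overall charge of −2 the nickel centre must be in the +2 oxidation state.
Nickel is a group-10 element; Ni(II) is therefore d⁸.
Coordination number: 4.
Nitro (N-bound nitrite) is a strong-field ligand (high in the spectrochemical series).
A 3d d⁸ ion with strong-field ligands gains enough CFSE to favour square planar over tetrahedral.

square planar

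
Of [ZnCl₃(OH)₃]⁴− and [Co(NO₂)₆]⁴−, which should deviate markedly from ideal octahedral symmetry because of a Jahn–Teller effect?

[ZnCl₃(OH)₃]⁴−: Each chloride is −1; each hydroxide is −1; balancing the −4 overall charge requires Zn(II). Group 12 minus oxidation state 2 gives a d¹⁰ configuration. The d¹⁰ configuration leaves the e_g set evenly filled (or empty) — no strong Jahn–Teller driving force.
[Co(NO₂)₆]⁴−: Summing ligand charges against the −4 overall charge gives an oxidation state of +2 for cobalt. Co sits in group 9, so the d-electron count is 9 − 2 = 7. Nitro (N-bound nitrite) is a strong-field ligand (high in the spectrochemical series) for a first-row metal, so the complex is low-spin. The t₂g⁶e_g¹ (low-spin) configuration has an unevenly filled e_g set; the Jahn–Teller theorem predicts a tetragonal distortion (typically axial elongation) to lift the degeneracy.

[Co(NO₂)₆]⁴−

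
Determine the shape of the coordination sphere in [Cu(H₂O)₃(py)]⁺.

tetrahedral

Summing ligand charges against the +1 overall charge gives an oxidation state of +1 for copper.
Copper is a group-11 element; Cu(I) is therefore d¹⁰.
Coordination number: 4.
A d¹⁰ ion has no crystal-field stabilisation preference between square planar and tetrahedral, so four ligands adopt the sterically favoured tetrahedral geometry.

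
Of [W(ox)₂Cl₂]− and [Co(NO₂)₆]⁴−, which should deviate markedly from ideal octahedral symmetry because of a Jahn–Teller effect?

[W(ox)₂Cl₂]−: Summing ligand charges against the −1 overall charge gives an oxidation state of +5 for tungsten. Tungsten is a group-6 element; W(V) is therefore d¹. The d¹ configuration leaves the e_g set evenly filled (or empty) — no strong Jahn–Teller driving force.
[Co(NO₂)₆]⁴−: Each nitro (N-bound nitrite) is −1; balancing the −4 overall charge requires Co(II). Cobalt is a group-9 element; Co(II) is therefore d⁷. Nitro (N-bound nitrite) is a strong-field ligand (high in the spectrochemical series) for a first-row metal, so the complex is low-spin. The t₂g⁶e_g¹ (low-spin) configuration has an unevenly filled e_g set; the Jahn–Teller theorem predicts a tetragonal distortion (typically axial elongation) to lift the degeneracy.

[Co(NO₂)₆]⁴−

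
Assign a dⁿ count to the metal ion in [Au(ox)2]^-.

d8

Each oxalate is −2; balancing the −1 overall charge requires Au(III).
Group 11 minus oxidation state 3 gives a d⁸ configuration.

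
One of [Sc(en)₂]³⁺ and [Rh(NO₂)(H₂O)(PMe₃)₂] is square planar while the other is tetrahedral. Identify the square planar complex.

[Rh(NO₂)(H₂O)(PMe₃)₂]

For [Sc(en)₂]³⁺: Ethylenediamine is neutral; balancing the +3 overall charge requires Sc(III). Scandium is a group-3 element; Sc(III) is therefore d⁰. A d⁰ ion has no crystal-field stabilisation preference between square planar and tetrahedral, so four ligands adopt the sterically favoured tetrahedral geometry. → tetrahedral.
For [Rh(NO₂)(H₂O)(PMe₃)₂]: Each nitro (N-bound nitrite) is −1; water is neutral; trimethylphosphine is neutral; balancing the 0 overall charge requires Rh(I). Rhodium is a group-9 element; Rh(I) is therefore d⁸. A 4d d⁸ ion has a large crystal-field splitting; square planar leaves the high-energy d_{x²−y²} orbital empty and maximises CFSE. → square planar.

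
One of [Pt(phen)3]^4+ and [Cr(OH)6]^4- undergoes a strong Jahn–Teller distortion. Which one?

[Pt(phen)3]^4+: Summing ligand charges against the +4 overall charge gives an oxidation state of +4 for platinum. Platinum is a group-10 element; Pt(IV) is therefore d⁶. A 5d ion has a large Δₒ and is invariably low-spin. The d⁶ configuration leaves the e_g set evenly filled (or empty) — no strong Jahn–Teller driving force.
[Cr(OH)6]^4-: Each hydroxide is −1; balancing the −4 overall charge requires Cr(II). Chromium is a group-6 element; Cr(II) is therefore d⁴. Hydroxide is a weak-field ligand for a first-row metal, so the complex is high-spin. The t₂g³e_g¹ (high-spin) configuration has an unevenly filled e_g set; the Jahn–Teller theorem predicts a tetragonal distortion (typically axial elongation) to lift the degeneracy.

[Cr(OH)6]^4-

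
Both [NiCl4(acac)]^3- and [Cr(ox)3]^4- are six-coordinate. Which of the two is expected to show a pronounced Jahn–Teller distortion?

[Cr(ox)3]^4-

[NiCl4(acac)]^3-: Each chloride is −1; each acetylacetonate is −1; balancing the −3 overall charge requires Ni(II). Group 10 minus oxidation state 2 gives a d⁸ configuration. The d⁸ configuration leaves the e_g set evenly filled (or empty) — no strong Jahn–Teller driving force.
[Cr(ox)3]^4-: Summing ligand charges against the −4 overall charge gives an oxidation state of +2 for chromium. Group 6 minus oxidation state 2 gives a d⁴ configuration. Oxalate is a weak-field ligand for a first-row metal, so the complex is high-spin. The t₂g³e_g¹ (high-spin) configuration has an unevenly filled e_g set; the Jahn–Teller theorem predicts a tetragonal distortion (typically axial elongation) to lift the degeneracy.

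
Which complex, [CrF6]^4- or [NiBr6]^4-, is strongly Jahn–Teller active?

[CrF6]^4-: Summing ligand charges against the −4 overall charge gives an oxidation state of +2 for chromium. Chromium is a group-6 element; Cr(II) is therefore d⁴. Fluoride is a weak-field ligand for a first-row metal, so the complex is high-spin. The t₂g³e_g¹ (high-spin) configuration has an unevenly filled e_g set; the Jahn–Teller theorem predicts a tetragonal distortion (typically axial elongation) to lift the degeneracy.
[NiBr6]^4-: Each bromide is −1; balancing the −4 overall charge requires Ni(II). Nickel is a group-10 element; Ni(II) is therefore d⁸. The d⁸ configuration leaves the e_g set evenly filled (or empty) — no strong Jahn–Teller driving force.

[CrF6]^4-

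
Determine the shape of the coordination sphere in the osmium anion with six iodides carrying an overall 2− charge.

Summing ligand charges against the −2 overall charge gives an oxidation state of +4 for osmium.
Osmium is a group-8 element; Os(IV) is therefore d⁴.
With 6 monodentate ligands the coordination number is 6.
Six donors around a single metal centre give an octahedral coordination sphere.

octahedral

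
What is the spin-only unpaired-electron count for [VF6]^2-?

1 unpaired electron

Each fluoride is −1; balancing the −2 overall charge requires V(IV).
V sits in group 5, so the d-electron count is 5 − 4 = 1.
In an octahedral field the d¹ configuration is t₂g¹e_g⁰ (only one arrangement possible), giving 1 unpaired electron.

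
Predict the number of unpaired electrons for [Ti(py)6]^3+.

1

Ligand charges: pyridine is neutral. With an overall charge of +3 the titanium centre must be in the +3 oxidation state.
Titanium is a group-4 element; Ti(III) is therefore d¹.
In an octahedral field the d¹ configuration is t₂g¹e_g⁰ (only one arrangement possible), giving 1 unpaired electron.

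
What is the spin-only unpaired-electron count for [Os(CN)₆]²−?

2

Summing ligand charges against the −2 overall charge gives an oxidation state of +4 for osmium.
Os sits in group 8, so the d-electron count is 8 − 4 = 4.
The spin state decides the count: a 5d ion has a large Δₒ and is invariably low-spin.
An octahedral low-spin d⁴ ion is t₂g⁴e_g⁰, giving 2 unpaired electrons.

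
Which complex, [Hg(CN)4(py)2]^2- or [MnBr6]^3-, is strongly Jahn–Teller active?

[MnBr6]^3-

[Hg(CN)4(py)2]^2-: Summing ligand charges against the −2 overall charge gives an oxidation state of +2 for mercury. Mercury is a group-12 element; Hg(II) is therefore d¹⁰. The d¹⁰ configuration leaves the e_g set evenly filled (or empty) — no strong Jahn–Teller driving force.
[MnBr6]^3-: Each bromide is −1; balancing the −3 overall charge requires Mn(III). Group 7 minus oxidation state 3 gives a d⁴ configuration. Bromide is a weak-field ligand for a first-row metal, so the complex is high-spin. The t₂g³e_g¹ (high-spin) configuration has an unevenly filled e_g set; the Jahn–Teller theorem predicts a tetragonal distortion (typically axial elongation) to lift the degeneracy.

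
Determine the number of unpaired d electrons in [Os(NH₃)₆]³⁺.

Summing ligand charges against the +3 overall charge gives an oxidation state of +3 for osmium.
Osmium is a group-8 element; Os(III) is therefore d⁵.
The spin state decides the count: a 5d ion has a large Δₒ and is invariably low-spin.
An octahedral low-spin d⁵ ion is t₂g⁵e_g⁰, giving 1 unpaired electron.

1 unpaired electron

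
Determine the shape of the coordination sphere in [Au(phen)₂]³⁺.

square planar

Ligand charges: 1,10-phenanthroline is neutral. With an overall charge of +3 the gold centre must be in the +3 oxidation state.
Gold is a group-11 element; Au(III) is therefore d⁸.
Counting donor atoms: 2×1,10-phenanthroline (bidentate) → 4 donors. Coordination number = 4.
A 5d d⁸ ion has a large crystal-field splitting; square planar leaves the high-energy d_{x²−y²} orbital empty and maximises CFSE.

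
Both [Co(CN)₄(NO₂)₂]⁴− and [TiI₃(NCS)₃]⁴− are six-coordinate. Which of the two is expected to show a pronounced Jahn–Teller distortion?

[Co(CN)₄(NO₂)₂]⁴−

[Co(CN)₄(NO₂)₂]⁴−: Each cyanide is −1; each nitro (N-bound nitrite) is −1; balancing the −4 overall charge requires Co(II). Cobalt is a group-9 element; Co(II) is therefore d⁷. Cyanide and nitro (N-bound nitrite) are strong-field ligands (high in the spectrochemical series) for a first-row metal, so the complex is low-spin. The t₂g⁶e_g¹ (low-spin) configuration has an unevenly filled e_g set; the Jahn–Teller theorem predicts a tetragonal distortion (typically axial elongation) to lift the degeneracy.
[TiI₃(NCS)₃]⁴−: Ligand charges: each iodide is −1; each isothiocyanate is −1. With an overall charge of −4 the titanium centre must be in the +2 oxidation state. Titanium is a group-4 element; Ti(II) is therefore d². The d² configuration leaves the e_g set evenly filled (or empty) — no strong Jahn–Teller driving force.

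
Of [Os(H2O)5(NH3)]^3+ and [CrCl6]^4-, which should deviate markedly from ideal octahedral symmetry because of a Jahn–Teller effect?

[Os(H2O)5(NH3)]^3+: Water is neutral; ammonia is neutral; balancing the +3 overall charge requires Os(III). Osmium is a group-8 element; Os(III) is therefore d⁵. A 5d ion has a large Δₒ and is invariably low-spin. The d⁵ configuration leaves the e_g set evenly filled (or empty) — no strong Jahn–Teller driving force.
[CrCl6]^4-: Ligand charges: each chloride is −1. With an overall charge of −4 the chromium centre must be in the +2 oxidation state. Cr sits in group 6, so the d-electron count is 6 − 2 = 4. Chloride is a weak-field ligand for a first-row metal, so the complex is high-spin. The t₂g³e_g¹ (high-spin) configuration has an unevenly filled e_g set; the Jahn–Teller theorem predicts a tetragonal distortion (typically axial elongation) to lift the degeneracy.

[CrCl6]^4-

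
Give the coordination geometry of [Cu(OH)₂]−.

Each hydroxide is −1; balancing the −1 overall charge requires Cu(I).
Cu sits in group 11, so the d-electron count is 11 − 1 = 10.
Coordination number: 2.
A d¹⁰ ion with only two ligands adopts a linear arrangement (sp hybridisation; no CFSE preference).

linear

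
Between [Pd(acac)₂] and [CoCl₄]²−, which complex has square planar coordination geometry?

[Pd(acac)₂]

For [Pd(acac)₂]: Ligand charges: each acetylacetonate is −1. With an overall charge of 0 the palladium centre must be in the +2 oxidation state. Palladium is a group-10 element; Pd(II) is therefore d⁸. A 4d d⁸ ion has a large crystal-field splitting; square planar leaves the high-energy d_{x²−y²} orbital empty and maximises CFSE. → square planar.
For [CoCl₄]²−: Ligand charges: each chloride is −1. With an overall charge of −2 the cobalt centre must be in the +2 oxidation state. Group 9 minus oxidation state 2 gives a d⁷ configuration. For a high-spin 3d d⁷ ion with weak-field ligands the small Δₜ gives little square-planar CFSE advantage, so four ligands adopt the sterically favoured tetrahedral geometry. → tetrahedral.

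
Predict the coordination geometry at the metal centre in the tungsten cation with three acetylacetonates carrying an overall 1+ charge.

Summing ligand charges against the +1 overall charge gives an oxidation state of +4 for tungsten.
Tungsten is a group-6 element; W(IV) is therefore d².
Counting donor atoms: 3×acetylacetonate (bidentate) → 6 donors. Coordination number = 6.
Six donors around a single metal centre give an octahedral coordination sphere.

octahedral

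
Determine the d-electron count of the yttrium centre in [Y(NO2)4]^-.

Summing ligand charges against the −1 overall charge gives an oxidation state of +3 for yttrium.
Yttrium is a group-3 element; Y(III) is therefore d⁰.

d0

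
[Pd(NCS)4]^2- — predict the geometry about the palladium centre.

Summing ligand charges against the −2 overall charge gives an oxidation state of +2 for palladium.
Group 10 minus oxidation state 2 gives a d⁸ configuration.
With 4 monodentate ligands the coordination number is 4.
A 4d d⁸ ion has a large crystal-field splitting; square planar leaves the high-energy d_{x²−y²} orbital empty and maximises CFSE.

square planar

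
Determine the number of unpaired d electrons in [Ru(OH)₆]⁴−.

Summing ligand charges against the −4 overall charge gives an oxidation state of +2 for ruthenium.
Group 8 minus oxidation state 2 gives a d⁶ configuration.
The spin state decides the count: a 4d ion has a large Δₒ and is invariably low-spin.
An octahedral low-spin d⁶ ion is t₂g⁶e_g⁰, giving 0 unpaired electrons.

0 unpaired electrons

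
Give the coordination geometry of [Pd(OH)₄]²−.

Ligand charges: each hydroxide is −1. With an overall charge of −2 the palladium centre must be in the +2 oxidation state.
Group 10 minus oxidation state 2 gives a d⁸ configuration.
Coordination number: 4.
A 4d d⁸ ion has a large crystal-field splitting; square planar leaves the high-energy d_{x²−y²} orbital empty and maximises CFSE.

square planar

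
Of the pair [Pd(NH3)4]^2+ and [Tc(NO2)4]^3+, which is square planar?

[Pd(NH3)4]^2+

For [Pd(NH3)4]^2+: Ligand charges: ammonia is neutral. With an overall charge of +2 the palladium centre must be in the +2 oxidation state. Palladium is a group-10 element; Pd(II) is therefore d⁸. A 4d d⁸ ion has a large crystal-field splitting; square planar leaves the high-energy d_{x²−y²} orbital empty and maximises CFSE. → square planar.
For [Tc(NO2)4]^3+: Ligand charges: each nitro (N-bound nitrite) is −1. With an overall charge of +3 the technetium centre must be in the +7 oxidation state. Tc sits in group 7, so the d-electron count is 7 − 7 = 0. A d⁰ ion has no crystal-field stabilisation preference between square planar and tetrahedral, so four ligands adopt the sterically favoured tetrahedral geometry. → tetrahedral.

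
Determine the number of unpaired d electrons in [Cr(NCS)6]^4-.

4 unpaired electrons

Ligand charges: each isothiocyanate is −1. With an overall charge of −4 the chromium centre must be in the +2 oxidation state.
Cr sits in group 6, so the d-electron count is 6 − 2 = 4.
The spin state decides the count: Isothiocyanate is a weak-field ligand for a first-row metal, so the complex is high-spin.
An octahedral high-spin d⁴ ion is t₂g³e_g¹, giving 4 unpaired electrons.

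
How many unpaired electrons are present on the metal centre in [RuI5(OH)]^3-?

1 unpaired electron

Each iodide is −1; each hydroxide is −1; balancing the −3 overall charge requires Ru(III).
Group 8 minus oxidation state 3 gives a d⁵ configuration.
The spin state decides the count: a 4d ion has a large Δₒ and is invariably low-spin.
An octahedral low-spin d⁵ ion is t₂g⁵e_g⁰, giving 1 unpaired electron.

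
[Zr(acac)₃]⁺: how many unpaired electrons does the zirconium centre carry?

0 unpaired electrons

Each acetylacetonate is −1; balancing the +1 overall charge requires Zr(IV).
Group 4 minus oxidation state 4 gives a d⁰ configuration.
Counting donor atoms: 3×acetylacetonate (bidentate) → 6 donors. Coordination number = 6.
In an octahedral field the d⁰ configuration is t₂g⁰e_g⁰, giving 0 unpaired electrons.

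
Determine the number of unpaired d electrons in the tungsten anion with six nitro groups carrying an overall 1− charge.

1 unpaired electron

Each nitro (N-bound nitrite) is −1; balancing the −1 overall charge requires W(V).
W sits in group 6, so the d-electron count is 6 − 5 = 1.
In an octahedral field the d¹ configuration is t₂g¹e_g⁰ (only one arrangement possible), giving 1 unpaired electron.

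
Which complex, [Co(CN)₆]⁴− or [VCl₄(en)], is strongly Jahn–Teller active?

[Co(CN)₆]⁴−: Ligand charges: each cyanide is −1. With an overall charge of −4 the cobalt centre must be in the +2 oxidation state. Cobalt is a group-9 element; Co(II) is therefore d⁷. Cyanide is a strong-field ligand (high in the spectrochemical series) for a first-row metal, so the complex is low-spin. The t₂g⁶e_g¹ (low-spin) configuration has an unevenly filled e_g set; the Jahn–Teller theorem predicts a tetragonal distortion (typically axial elongation) to lift the degeneracy.
[VCl₄(en)]: Each chloride is −1; ethylenediamine is neutral; balancing the 0 overall charge requires V(IV). Vanadium is a group-5 element; V(IV) is therefore d¹. The d¹ configuration leaves the e_g set evenly filled (or empty) — no strong Jahn–Teller driving force.

[Co(CN)₆]⁴−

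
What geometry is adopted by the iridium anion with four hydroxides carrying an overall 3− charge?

square planar

Each hydroxide is −1; balancing the −3 overall charge requires Ir(I).
Ir sits in group 9, so the d-electron count is 9 − 1 = 8.
Coordination number: 4.
A 5d d⁸ ion has a large crystal-field splitting; square planar leaves the high-energy d_{x²−y²} orbital empty and maximises CFSE.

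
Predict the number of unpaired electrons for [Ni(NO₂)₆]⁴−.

2 unpaired electrons

Summing ligand charges against the −4 overall charge gives an oxidation state of +2 for nickel.
Ni sits in group 10, so the d-electron count is 10 − 2 = 8.
In an octahedral field the d⁸ configuration is t₂g⁶e_g² (only one arrangement possible), giving 2 unpaired electrons.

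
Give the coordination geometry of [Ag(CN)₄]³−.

Ligand charges: each cyanide is −1. With an overall charge of −3 the silver centre must be in the +1 oxidation state.
Silver is a group-11 element; Ag(I) is therefore d¹⁰.
Coordination number: 4.
A d¹⁰ ion has no crystal-field stabilisation preference between square planar and tetrahedral, so four ligands adopt the sterically favoured tetrahedral geometry.

tetrahedral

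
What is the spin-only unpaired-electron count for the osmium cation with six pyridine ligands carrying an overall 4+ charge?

2

Pyridine is neutral; balancing the +4 overall charge requires Os(IV).
Group 8 minus oxidation state 4 gives a d⁴ configuration.
The spin state decides the count: a 5d ion has a large Δₒ and is invariably low-spin.
An octahedral low-spin d⁴ ion is t₂g⁴e_g⁰, giving 2 unpaired electrons.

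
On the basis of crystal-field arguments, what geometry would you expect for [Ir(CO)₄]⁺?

Ligand charges: carbonyl is neutral. With an overall charge of +1 the iridium centre must be in the +1 oxidation state.
Iridium is a group-9 element; Ir(I) is therefore d⁸.
Coordination number: 4.
A 5d d⁸ ion has a large crystal-field splitting; square planar leaves the high-energy d_{x²−y²} orbital empty and maximises CFSE.

square planar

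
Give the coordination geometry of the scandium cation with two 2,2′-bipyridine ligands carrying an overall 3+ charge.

Summing ligand charges against the +3 overall charge gives an oxidation state of +3 for scandium.
Group 3 minus oxidation state 3 gives a d⁰ configuration.
Counting donor atoms: 2×2,2′-bipyridine (bidentate) → 4 donors. Coordination number = 4.
A d⁰ ion has no crystal-field stabilisation preference between square planar and tetrahedral, so four ligands adopt the sterically favoured tetrahedral geometry.

tetrahedral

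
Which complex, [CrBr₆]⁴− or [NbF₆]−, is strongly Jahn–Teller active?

[CrBr₆]⁴−

[CrBr₆]⁴−: Each bromide is −1; balancing the −4 overall charge requires Cr(II). Group 6 minus oxidation state 2 gives a d⁴ configuration. Bromide is a weak-field ligand for a first-row metal, so the complex is high-spin. The t₂g³e_g¹ (high-spin) configuration has an unevenly filled e_g set; the Jahn–Teller theorem predicts a tetragonal distortion (typically axial elongation) to lift the degeneracy.
[NbF₆]−: Ligand charges: each fluoride is −1. With an overall charge of −1 the niobium centre must be in the +5 oxidation state. Niobium is a group-5 element; Nb(V) is therefore d⁰. The d⁰ configuration leaves the e_g set evenly filled (or empty) — no strong Jahn–Teller driving force.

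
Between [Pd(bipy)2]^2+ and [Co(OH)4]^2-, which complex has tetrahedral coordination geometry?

For [Pd(bipy)2]^2+: Summing ligand charges against the +2 overall charge gives an oxidation state of +2 for palladium. Palladium is a group-10 element; Pd(II) is therefore d⁸. A 4d d⁸ ion has a large crystal-field splitting; square planar leaves the high-energy d_{x²−y²} orbital empty and maximises CFSE. → square planar.
For [Co(OH)4]^2-: Ligand charges: each hydroxide is −1. With an overall charge of −2 the cobalt centre must be in the +2 oxidation state. Cobalt is a group-9 element; Co(II) is therefore d⁷. For a high-spin 3d d⁷ ion with weak-field ligands the small Δₜ gives little square-planar CFSE advantage, so four ligands adopt the sterically favoured tetrahedral geometry. → tetrahedral.

[Co(OH)4]^2-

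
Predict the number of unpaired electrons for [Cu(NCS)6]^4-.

1 unpaired electron

Summing ligand charges against the −4 overall charge gives an oxidation state of +2 for copper.
Copper is a group-11 element; Cu(II) is therefore d⁹.
In an octahedral field the d⁹ configuration is t₂g⁶e_g³ (only one arrangement possible), giving 1 unpaired electron.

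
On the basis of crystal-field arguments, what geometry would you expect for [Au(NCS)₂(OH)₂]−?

square planar

Ligand charges: each isothiocyanate is −1; each hydroxide is −1. With an overall charge of −1 the gold centre must be in the +3 oxidation state.
Gold is a group-11 element; Au(III) is therefore d⁸.
With 4 monodentate ligands the coordination number is 4.
A 5d d⁸ ion has a large crystal-field splitting; square planar leaves the high-energy d_{x²−y²} orbital empty and maximises CFSE.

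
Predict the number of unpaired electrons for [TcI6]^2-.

3

Ligand charges: each iodide is −1. With an overall charge of −2 the technetium centre must be in the +4 oxidation state.
Group 7 minus oxidation state 4 gives a d³ configuration.
In an octahedral field the d³ configuration is t₂g³e_g⁰ (only one arrangement possible), giving 3 unpaired electrons.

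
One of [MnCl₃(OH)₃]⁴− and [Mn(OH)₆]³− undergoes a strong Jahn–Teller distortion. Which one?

[Mn(OH)₆]³−

[MnCl₃(OH)₃]⁴−: Ligand charges: each chloride is −1; each hydroxide is −1. With an overall charge of −4 the manganese centre must be in the +2 oxidation state. Group 7 minus oxidation state 2 gives a d⁵ configuration. Chloride and hydroxide are weak-field ligands for a first-row metal, so the complex is high-spin. The d⁵ configuration leaves the e_g set evenly filled (or empty) — no strong Jahn–Teller driving force.
[Mn(OH)₆]³−: Each hydroxide is −1; balancing the −3 overall charge requires Mn(III). Manganese is a group-7 element; Mn(III) is therefore d⁴. Hydroxide is a weak-field ligand for a first-row metal, so the complex is high-spin. The t₂g³e_g¹ (high-spin) configuration has an unevenly filled e_g set; the Jahn–Teller theorem predicts a tetragonal distortion (typically axial elongation) to lift the degeneracy.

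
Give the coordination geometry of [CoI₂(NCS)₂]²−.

Summing ligand charges against the −2 overall charge gives an oxidation state of +2 for cobalt.
Group 9 minus oxidation state 2 gives a d⁷ configuration.
With 4 monodentate ligands the coordination number is 4.
Iodide and isothiocyanate are weak-field ligands.
For a high-spin 3d d⁷ ion with weak-field ligands the small Δₜ gives little square-planar CFSE advantage, so four ligands adopt the sterically favoured tetrahedral geometry.

tetrahedral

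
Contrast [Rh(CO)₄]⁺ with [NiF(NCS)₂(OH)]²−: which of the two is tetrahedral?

For [Rh(CO)₄]⁺: Summing ligand charges against the +1 overall charge gives an oxidation state of +1 for rhodium. Rhodium is a group-9 element; Rh(I) is therefore d⁸. A 4d d⁸ ion has a large crystal-field splitting; square planar leaves the high-energy d_{x²−y²} orbital empty and maximises CFSE. → square planar.
For [NiF(NCS)₂(OH)]²−: Summing ligand charges against the −2 overall charge gives an oxidation state of +2 for nickel. Group 10 minus oxidation state 2 gives a d⁸ configuration. Fluoride, hydroxide, and isothiocyanate are weak-field ligands. With weak-field ligands the CFSE gain from square planar is small, so a 3d d⁸ ion takes the sterically preferred tetrahedral geometry. → tetrahedral.

[NiF(NCS)₂(OH)]²−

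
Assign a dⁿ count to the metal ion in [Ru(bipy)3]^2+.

d6

Summing ligand charges against the +2 overall charge gives an oxidation state of +2 for ruthenium.
Ruthenium is a group-8 element; Ru(II) is therefore d⁶.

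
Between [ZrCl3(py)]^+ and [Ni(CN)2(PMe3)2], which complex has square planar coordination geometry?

[Ni(CN)2(PMe3)2]

For [ZrCl3(py)]^+: Summing ligand charges against the +1 overall charge gives an oxidation state of +4 for zirconium. Zirconium is a group-4 element; Zr(IV) is therefore d⁰. A d⁰ ion has no crystal-field stabilisation preference between square planar and tetrahedral, so four ligands adopt the sterically favoured tetrahedral geometry. → tetrahedral.
For [Ni(CN)2(PMe3)2]: Summing ligand charges against the 0 overall charge gives an oxidation state of +2 for nickel. Group 10 minus oxidation state 2 gives a d⁸ configuration. Cyanide and trimethylphosphine are strong-field ligands (high in the spectrochemical series). A 3d d⁸ ion with strong-field ligands gains enough CFSE to favour square planar over tetrahedral. → square planar.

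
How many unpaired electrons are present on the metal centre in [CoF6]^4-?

3

Each fluoride is −1; balancing the −4 overall charge requires Co(II).
Group 9 minus oxidation state 2 gives a d⁷ configuration.
The spin state decides the count: Fluoride is a weak-field ligand for a first-row metal, so the complex is high-spin.
An octahedral high-spin d⁷ ion is t₂g⁵e_g², giving 3 unpaired electrons.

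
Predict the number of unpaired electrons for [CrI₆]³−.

Summing ligand charges against the −3 overall charge gives an oxidation state of +3 for chromium.
Chromium is a group-6 element; Cr(III) is therefore d³.
In an octahedral field the d³ configuration is t₂g³e_g⁰ (only one arrangement possible), giving 3 unpaired electrons.

3 unpaired electrons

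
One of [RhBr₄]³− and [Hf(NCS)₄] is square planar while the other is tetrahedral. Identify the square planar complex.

For [RhBr₄]³−: Summing ligand charges against the −3 overall charge gives an oxidation state of +1 for rhodium. Rh sits in group 9, so the d-electron count is 9 − 1 = 8. A 4d d⁸ ion has a large crystal-field splitting; square planar leaves the high-energy d_{x²−y²} orbital empty and maximises CFSE. → square planar.
For [Hf(NCS)₄]: Ligand charges: each isothiocyanate is −1. With an overall charge of 0 the hafnium centre must be in the +4 oxidation state. Group 4 minus oxidation state 4 gives a d⁰ configuration. A d⁰ ion has no crystal-field stabilisation preference between square planar and tetrahedral, so four ligands adopt the sterically favoured tetrahedral geometry. → tetrahedral.

[RhBr₄]³−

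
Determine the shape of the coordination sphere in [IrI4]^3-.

Each iodide is −1; balancing the −3 overall charge requires Ir(I).
Ir sits in group 9, so the d-electron count is 9 − 1 = 8.
Coordination number: 4.
A 5d d⁸ ion has a large crystal-field splitting; square planar leaves the high-energy d_{x²−y²} orbital empty and maximises CFSE.

square planar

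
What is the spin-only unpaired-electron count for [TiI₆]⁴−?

Ligand charges: each iodide is −1. With an overall charge of −4 the titanium centre must be in the +2 oxidation state.
Titanium is a group-4 element; Ti(II) is therefore d².
In an octahedral field the d² configuration is t₂g²e_g⁰ (only one arrangement possible), giving 2 unpaired electrons.

2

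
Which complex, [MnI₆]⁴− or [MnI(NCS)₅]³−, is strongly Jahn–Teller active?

[MnI₆]⁴−: Summing ligand charges against the −4 overall charge gives an oxidation state of +2 for manganese. Mn sits in group 7, so the d-electron count is 7 − 2 = 5. Iodide is a weak-field ligand for a first-row metal, so the complex is high-spin. The d⁵ configuration leaves the e_g set evenly filled (or empty) — no strong Jahn–Teller driving force.
[MnI(NCS)₅]³−: Each iodide is −1; each isothiocyanate is −1; balancing the −3 overall charge requires Mn(III). Group 7 minus oxidation state 3 gives a d⁴ configuration. Iodide and isothiocyanate are weak-field ligands for a first-row metal, so the complex is high-spin. The t₂g³e_g¹ (high-spin) configuration has an unevenly filled e_g set; the Jahn–Teller theorem predicts a tetragonal distortion (typically axial elongation) to lift the degeneracy.

[MnI(NCS)₅]³−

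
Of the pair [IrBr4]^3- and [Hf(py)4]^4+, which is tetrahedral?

For [IrBr4]^3-: Each bromide is −1; balancing the −3 overall charge requires Ir(I). Iridium is a group-9 element; Ir(I) is therefore d⁸. A 5d d⁸ ion has a large crystal-field splitting; square planar leaves the high-energy d_{x²−y²} orbital empty and maximises CFSE. → square planar.
For [Hf(py)4]^4+: Pyridine is neutral; balancing the +4 overall charge requires Hf(IV). Group 4 minus oxidation state 4 gives a d⁰ configuration. A d⁰ ion has no crystal-field stabilisation preference between square planar and tetrahedral, so four ligands adopt the sterically favoured tetrahedral geometry. → tetrahedral.

[Hf(py)4]^4+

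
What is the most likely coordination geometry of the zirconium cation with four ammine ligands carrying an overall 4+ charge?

tetrahedral

Summing ligand charges against the +4 overall charge gives an oxidation state of +4 for zirconium.
Group 4 minus oxidation state 4 gives a d⁰ configuration.
With 4 monodentate ligands the coordination number is 4.
A d⁰ ion has no crystal-field stabilisation preference between square planar and tetrahedral, so four ligands adopt the sterically favoured tetrahedral geometry.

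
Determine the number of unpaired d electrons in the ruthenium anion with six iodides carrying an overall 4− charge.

Each iodide is −1; balancing the −4 overall charge requires Ru(II).
Group 8 minus oxidation state 2 gives a d⁶ configuration.
The spin state decides the count: a 4d ion has a large Δₒ and is invariably low-spin.
An octahedral low-spin d⁶ ion is t₂g⁶e_g⁰, giving 0 unpaired electrons.

0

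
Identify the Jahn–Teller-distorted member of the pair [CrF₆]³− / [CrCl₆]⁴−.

[CrCl₆]⁴−

[CrF₆]³−: Each fluoride is −1; balancing the −3 overall charge requires Cr(III). Chromium is a group-6 element; Cr(III) is therefore d³. The d³ configuration leaves the e_g set evenly filled (or empty) — no strong Jahn–Teller driving force.
[CrCl₆]⁴−: Ligand charges: each chloride is −1. With an overall charge of −4 the chromium centre must be in the +2 oxidation state. Group 6 minus oxidation state 2 gives a d⁴ configuration. Chloride is a weak-field ligand for a first-row metal, so the complex is high-spin. The t₂g³e_g¹ (high-spin) configuration has an unevenly filled e_g set; the Jahn–Teller theorem predicts a tetragonal distortion (typically axial elongation) to lift the degeneracy.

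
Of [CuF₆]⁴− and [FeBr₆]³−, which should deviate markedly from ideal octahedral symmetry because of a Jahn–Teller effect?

[CuF₆]⁴−

[CuF₆]⁴−: Each fluoride is −1; balancing the −4 overall charge requires Cu(II). Copper is a group-11 element; Cu(II) is therefore d⁹. The t₂g⁶e_g³ configuration has an unevenly filled e_g set; the Jahn–Teller theorem predicts a tetragonal distortion (typically axial elongation) to lift the degeneracy.
[FeBr₆]³−: Ligand charges: each bromide is −1. With an overall charge of −3 the iron centre must be in the +3 oxidation state. Fe sits in group 8, so the d-electron count is 8 − 3 = 5. Bromide is a weak-field ligand for a first-row metal, so the complex is high-spin. The d⁵ configuration leaves the e_g set evenly filled (or empty) — no strong Jahn–Teller driving force.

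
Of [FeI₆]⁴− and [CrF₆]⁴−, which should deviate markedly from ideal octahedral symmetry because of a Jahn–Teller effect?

[FeI₆]⁴−: Ligand charges: each iodide is −1. With an overall charge of −4 the iron centre must be in the +2 oxidation state. Iron is a group-8 element; Fe(II) is therefore d⁶. Iodide is a weak-field ligand for a first-row metal, so the complex is high-spin. The d⁶ configuration leaves the e_g set evenly filled (or empty) — no strong Jahn–Teller driving force.
[CrF₆]⁴−: Each fluoride is −1; balancing the −4 overall charge requires Cr(II). Chromium is a group-6 element; Cr(II) is therefore d⁴. Fluoride is a weak-field ligand for a first-row metal, so the complex is high-spin. The t₂g³e_g¹ (high-spin) configuration has an unevenly filled e_g set; the Jahn–Teller theorem predicts a tetragonal distortion (typically axial elongation) to lift the degeneracy.

[CrF₆]⁴−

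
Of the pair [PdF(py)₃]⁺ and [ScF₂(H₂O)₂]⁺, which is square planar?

[PdF(py)₃]⁺

For [PdF(py)₃]⁺: Ligand charges: each fluoride is −1; pyridine is neutral. With an overall charge of +1 the palladium centre must be in the +2 oxidation state. Pd sits in group 10, so the d-electron count is 10 − 2 = 8. A 4d d⁸ ion has a large crystal-field splitting; square planar leaves the high-energy d_{x²−y²} orbital empty and maximises CFSE. → square planar.
For [ScF₂(H₂O)₂]⁺: Summing ligand charges against the +1 overall charge gives an oxidation state of +3 for scandium. Scandium is a group-3 element; Sc(III) is therefore d⁰. A d⁰ ion has no crystal-field stabilisation preference between square planar and tetrahedral, so four ligands adopt the sterically favoured tetrahedral geometry. → tetrahedral.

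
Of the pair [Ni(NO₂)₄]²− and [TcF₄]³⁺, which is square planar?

For [Ni(NO₂)₄]²−: Ligand charges: each nitro (N-bound nitrite) is −1. With an overall charge of −2 the nickel centre must be in the +2 oxidation state. Ni sits in group 10, so the d-electron count is 10 − 2 = 8. Nitro (N-bound nitrite) is a strong-field ligand (high in the spectrochemical series). A 3d d⁸ ion with strong-field ligands gains enough CFSE to favour square planar over tetrahedral. → square planar.
For [TcF₄]³⁺: Summing ligand charges against the +3 overall charge gives an oxidation state of +7 for technetium. Technetium is a group-7 element; Tc(VII) is therefore d⁰. A d⁰ ion has no crystal-field stabilisation preference between square planar and tetrahedral, so four ligands adopt the sterically favoured tetrahedral geometry. → tetrahedral.

[Ni(NO₂)₄]²−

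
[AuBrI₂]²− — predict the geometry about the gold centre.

trigonal planar

Ligand charges: each bromide is −1; each iodide is −1. With an overall charge of −2 the gold centre must be in the +1 oxidation state.
Gold is a group-11 element; Au(I) is therefore d¹⁰.
Coordination number: 3.
Three ligands around a d¹⁰ centre minimise repulsion in a trigonal-planar arrangement.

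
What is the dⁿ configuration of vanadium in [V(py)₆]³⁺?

Pyridine is neutral; balancing the +3 overall charge requires V(III).
Group 5 minus oxidation state 3 gives a d² configuration.

d²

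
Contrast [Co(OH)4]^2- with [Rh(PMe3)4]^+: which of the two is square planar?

For [Co(OH)4]^2-: Ligand charges: each hydroxide is −1. With an overall charge of −2 the cobalt centre must be in the +2 oxidation state. Cobalt is a group-9 element; Co(II) is therefore d⁷. For a high-spin 3d d⁷ ion with weak-field ligands the small Δₜ gives little square-planar CFSE advantage, so four ligands adopt the sterically favoured tetrahedral geometry. → tetrahedral.
For [Rh(PMe3)4]^+: Summing ligand charges against the +1 overall charge gives an oxidation state of +1 for rhodium. Rhodium is a group-9 element; Rh(I) is therefore d⁸. A 4d d⁸ ion has a large crystal-field splitting; square planar leaves the high-energy d_{x²−y²} orbital empty and maximises CFSE. → square planar.

[Rh(PMe3)4]^+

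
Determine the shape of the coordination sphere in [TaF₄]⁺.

tetrahedral

Summing ligand charges against the +1 overall charge gives an oxidation state of +5 for tantalum.
Group 5 minus oxidation state 5 gives a d⁰ configuration.
Coordination number: 4.
A d⁰ ion has no crystal-field stabilisation preference between square planar and tetrahedral, so four ligands adopt the sterically favoured tetrahedral geometry.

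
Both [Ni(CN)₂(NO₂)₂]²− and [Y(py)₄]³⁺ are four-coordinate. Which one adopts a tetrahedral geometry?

For [Ni(CN)₂(NO₂)₂]²−: Ligand charges: each cyanide is −1; each nitro (N-bound nitrite) is −1. With an overall charge of −2 the nickel centre must be in the +2 oxidation state. Nickel is a group-10 element; Ni(II) is therefore d⁸. Cyanide and nitro (N-bound nitrite) are strong-field ligands (high in the spectrochemical series). A 3d d⁸ ion with strong-field ligands gains enough CFSE to favour square planar over tetrahedral. → square planar.
For [Y(py)₄]³⁺: Ligand charges: pyridine is neutral. With an overall charge of +3 the yttrium centre must be in the +3 oxidation state. Group 3 minus oxidation state 3 gives a d⁰ configuration. A d⁰ ion has no crystal-field stabilisation preference between square planar and tetrahedral, so four ligands adopt the sterically favoured tetrahedral geometry. → tetrahedral.

[Y(py)₄]³⁺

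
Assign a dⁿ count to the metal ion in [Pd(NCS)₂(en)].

Ligand charges: each isothiocyanate is −1; ethylenediamine is neutral. With an overall charge of 0 the palladium centre must be in the +2 oxidation state.
Group 10 minus oxidation state 2 gives a d⁸ configuration.

d⁸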